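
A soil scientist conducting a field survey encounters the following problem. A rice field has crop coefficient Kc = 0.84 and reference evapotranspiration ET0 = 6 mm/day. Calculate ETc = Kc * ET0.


ETc = Kc * ET0
    = 0.84 * 6
    = 5.04 mm/day


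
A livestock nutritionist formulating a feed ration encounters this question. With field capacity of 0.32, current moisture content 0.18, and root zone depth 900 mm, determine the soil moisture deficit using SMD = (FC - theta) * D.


SMD = (FC - theta) * D
    = (0.32 - 0.18) * 900
    = 0.140 * 900
    = 126 mm


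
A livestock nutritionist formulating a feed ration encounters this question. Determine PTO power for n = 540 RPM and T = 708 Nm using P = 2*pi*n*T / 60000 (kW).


P = 2*pi*n*T / 60000
  = 2*pi * 540 * 708 / 60000
  = 2402187.41 / 60000
  = 40.04 kW


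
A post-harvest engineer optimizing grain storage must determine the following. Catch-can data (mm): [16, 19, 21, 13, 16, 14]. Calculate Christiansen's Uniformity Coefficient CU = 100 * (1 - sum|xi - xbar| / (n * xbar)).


xbar = 99 / 6 = 16.500
sum|xi - xbar| = 14
CU = 100 * (1 - 14 / (6 * 16.500))
   = 100 * (1 - 0.1414)
   = 85.86%


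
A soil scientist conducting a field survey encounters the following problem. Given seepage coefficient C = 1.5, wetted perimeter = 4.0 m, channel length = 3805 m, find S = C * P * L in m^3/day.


S = C * P * L
  = 1.5 * 4.0 * 3805
  = 22830 m^3/day


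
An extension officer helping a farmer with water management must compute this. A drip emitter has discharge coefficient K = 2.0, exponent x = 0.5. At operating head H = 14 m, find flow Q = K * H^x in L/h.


Q = K * H^x
  = 2.0 * 14^0.5
  = 2.0 * 3.7417
  = 7.48 L/h


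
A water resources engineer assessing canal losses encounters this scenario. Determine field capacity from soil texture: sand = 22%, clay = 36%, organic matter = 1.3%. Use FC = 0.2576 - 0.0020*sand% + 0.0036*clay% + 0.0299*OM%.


FC = 0.2576 - 0.0020*22 + 0.0036*36 + 0.0299*1.3
   = 0.2576 - 0.0440 + 0.1296 + 0.0389
   = 0.3821


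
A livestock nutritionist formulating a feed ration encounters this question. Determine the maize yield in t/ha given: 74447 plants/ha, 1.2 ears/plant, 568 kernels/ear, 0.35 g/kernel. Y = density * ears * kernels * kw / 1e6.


Y = density * ears * kernels * kw
  = 74447 * 1.2 * 568 * 0.35 g/ha
  = 17760076.32 g/ha
  = 17760.08 kg/ha = 17.76 t/ha


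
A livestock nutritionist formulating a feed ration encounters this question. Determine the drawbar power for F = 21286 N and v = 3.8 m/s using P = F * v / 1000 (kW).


P = F * v / 1000
  = 21286 * 3.8 / 1000
  = 80886.80 / 1000
  = 80.89 kW


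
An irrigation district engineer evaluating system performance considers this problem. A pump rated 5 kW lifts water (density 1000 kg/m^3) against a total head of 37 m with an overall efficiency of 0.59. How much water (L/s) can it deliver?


Q = (P * 1000 * eta) / (rho * g * H)
  = (5 * 1000 * 0.59) / (1000 * 9.81 * 37)
  = 2950 / 362970
  = 0.00813 m^3/s = 8.13 L/s


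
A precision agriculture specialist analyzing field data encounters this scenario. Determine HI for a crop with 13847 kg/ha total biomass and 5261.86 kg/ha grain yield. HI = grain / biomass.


HI = grain_yield / biomass
   = 5261.86 / 13847
   = 0.38


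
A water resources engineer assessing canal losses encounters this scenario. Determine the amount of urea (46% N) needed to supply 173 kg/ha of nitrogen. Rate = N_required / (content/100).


Rate = N_required / (N_content / 100)
     = 173 / (46 / 100)
     = 173 / 0.46
     = 376.09 kg/ha


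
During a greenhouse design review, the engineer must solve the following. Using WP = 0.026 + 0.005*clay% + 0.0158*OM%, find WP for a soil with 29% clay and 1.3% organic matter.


WP = 0.026 + 0.005*29 + 0.0158*1.3
   = 0.026 + 0.1450 + 0.0205
   = 0.1915


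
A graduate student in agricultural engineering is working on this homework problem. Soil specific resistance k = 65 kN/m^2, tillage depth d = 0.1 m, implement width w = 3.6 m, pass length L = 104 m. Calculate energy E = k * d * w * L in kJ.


E = k * d * w * L
  = 65 * 0.1 * 3.6 * 104
  = 2433.60 kJ


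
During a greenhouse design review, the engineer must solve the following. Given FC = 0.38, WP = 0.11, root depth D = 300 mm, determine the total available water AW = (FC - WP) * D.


AW = (FC - WP) * D
   = (0.38 - 0.11) * 300
   = 0.27 * 300
   = 81 mm


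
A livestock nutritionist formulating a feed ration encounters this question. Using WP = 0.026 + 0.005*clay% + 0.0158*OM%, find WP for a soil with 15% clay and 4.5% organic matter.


WP = 0.026 + 0.005*15 + 0.0158*4.5
   = 0.026 + 0.0750 + 0.0711
   = 0.1721


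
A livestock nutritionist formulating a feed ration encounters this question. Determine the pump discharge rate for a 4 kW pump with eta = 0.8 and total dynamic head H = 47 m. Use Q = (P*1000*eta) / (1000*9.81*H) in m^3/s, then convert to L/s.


Q = (P * 1000 * eta) / (rho * g * H)
  = (4 * 1000 * 0.8) / (1000 * 9.81 * 47)
  = 3200 / 461070
  = 0.00694 m^3/s = 6.94 L/s


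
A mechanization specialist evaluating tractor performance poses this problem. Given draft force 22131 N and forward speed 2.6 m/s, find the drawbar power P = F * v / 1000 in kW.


P = F * v / 1000
  = 22131 * 2.6 / 1000
  = 57540.60 / 1000
  = 57.54 kW


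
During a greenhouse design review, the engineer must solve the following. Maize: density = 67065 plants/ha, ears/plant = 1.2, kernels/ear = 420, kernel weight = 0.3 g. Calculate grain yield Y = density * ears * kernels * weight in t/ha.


Y = density * ears * kernels * kw
  = 67065 * 1.2 * 420 * 0.3 g/ha
  = 10140228 g/ha
  = 10140.23 kg/ha = 10.14 t/ha


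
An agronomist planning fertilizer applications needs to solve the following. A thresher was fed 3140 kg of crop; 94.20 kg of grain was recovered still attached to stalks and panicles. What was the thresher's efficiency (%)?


eta = (total - unthreshed) / total * 100
    = (3140 - 94.20) / 3140 * 100
    = 3045.80 / 3140 * 100
    = 97%


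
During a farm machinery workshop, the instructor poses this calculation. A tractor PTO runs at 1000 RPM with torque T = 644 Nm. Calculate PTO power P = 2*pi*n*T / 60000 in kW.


P = 2*pi*n*T / 60000
  = 2*pi * 1000 * 644 / 60000
  = 4046371.34 / 60000
  = 67.44 kW


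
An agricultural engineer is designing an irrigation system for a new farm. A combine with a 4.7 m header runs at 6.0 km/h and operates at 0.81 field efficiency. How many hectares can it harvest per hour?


C = w * v * eta_f / 10
  = 4.7 * 6.0 * 0.81 / 10
  = 22.84 / 10
  = 2.28 ha/h


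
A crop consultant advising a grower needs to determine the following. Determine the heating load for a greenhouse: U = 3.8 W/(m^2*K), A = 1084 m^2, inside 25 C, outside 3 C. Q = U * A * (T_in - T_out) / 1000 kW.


dT = 25 - (3) = 22 K
Q = U * A * dT
  = 3.8 * 1084 * 22
  = 90622.40 W = 90.62 kW


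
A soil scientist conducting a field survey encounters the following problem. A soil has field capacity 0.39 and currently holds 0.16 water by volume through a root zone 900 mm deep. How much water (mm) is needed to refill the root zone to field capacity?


SMD = (FC - theta) * D
    = (0.39 - 0.16) * 900
    = 0.230 * 900
    = 207 mm


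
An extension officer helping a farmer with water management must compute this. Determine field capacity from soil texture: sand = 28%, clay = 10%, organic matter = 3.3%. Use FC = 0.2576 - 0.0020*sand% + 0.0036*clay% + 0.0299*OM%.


FC = 0.2576 - 0.0020*28 + 0.0036*10 + 0.0299*3.3
   = 0.2576 - 0.0560 + 0.0360 + 0.0987
   = 0.3363


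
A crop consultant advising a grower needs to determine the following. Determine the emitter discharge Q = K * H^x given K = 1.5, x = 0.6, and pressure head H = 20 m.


Q = K * H^x
  = 1.5 * 20^0.6
  = 1.5 * 6.0342
  = 9.05 L/h


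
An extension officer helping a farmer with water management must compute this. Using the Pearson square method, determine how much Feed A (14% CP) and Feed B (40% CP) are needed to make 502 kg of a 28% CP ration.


parts_A = CP_b - target = 40 - 28 = 12
parts_B = target - CP_a = 28 - 14 = 14
total_parts = 12 + 14 = 26
Feed A = 502 * 12 / 26 = 231.69 kg
Feed B = 502 * 14 / 26 = 270.31 kg

231.69 kg


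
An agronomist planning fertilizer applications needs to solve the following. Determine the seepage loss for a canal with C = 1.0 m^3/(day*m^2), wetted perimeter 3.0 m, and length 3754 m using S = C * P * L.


S = C * P * L
  = 1.0 * 3.0 * 3754
  = 11262 m^3/day


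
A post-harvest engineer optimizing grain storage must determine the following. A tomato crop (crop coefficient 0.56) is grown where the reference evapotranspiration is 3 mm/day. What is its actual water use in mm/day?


ETc = Kc * ET0
    = 0.56 * 3
    = 1.68 mm/day


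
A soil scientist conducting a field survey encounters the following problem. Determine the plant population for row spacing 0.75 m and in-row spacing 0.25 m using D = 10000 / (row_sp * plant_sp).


D = 10000 / (row_sp * plant_sp)
  = 10000 / (0.75 * 0.25)
  = 10000 / 0.1875
  = 53333.33 plants/ha


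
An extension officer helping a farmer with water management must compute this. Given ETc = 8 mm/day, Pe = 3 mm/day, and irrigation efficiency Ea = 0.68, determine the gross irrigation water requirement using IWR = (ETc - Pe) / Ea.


IWR = (ETc - Pe) / Ea
    = (8 - 3) / 0.68
    = 5 / 0.68
    = 7.35 mm/day


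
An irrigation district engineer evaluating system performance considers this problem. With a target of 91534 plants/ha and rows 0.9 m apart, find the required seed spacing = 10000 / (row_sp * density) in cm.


spacing = 10000 / (row_sp * density)
        = 10000 / (0.9 * 91534)
        = 10000 / 82380.60
        = 0.12139 m = 12.14 cm


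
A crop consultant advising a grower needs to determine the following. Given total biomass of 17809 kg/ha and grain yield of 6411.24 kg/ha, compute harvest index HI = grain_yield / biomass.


HI = grain_yield / biomass
   = 6411.24 / 17809
   = 0.36


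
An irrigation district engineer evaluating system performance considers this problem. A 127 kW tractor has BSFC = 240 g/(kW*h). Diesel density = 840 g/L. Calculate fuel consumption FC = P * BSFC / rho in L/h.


FC = P * BSFC / rho_fuel
   = 127 * 240 / 840
   = 30480 / 840
   = 36.29 L/h


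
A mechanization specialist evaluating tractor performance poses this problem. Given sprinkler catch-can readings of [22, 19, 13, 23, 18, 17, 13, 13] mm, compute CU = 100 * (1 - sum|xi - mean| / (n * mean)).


xbar = 138 / 8 = 17.250
sum|xi - xbar| = 26
CU = 100 * (1 - 26 / (8 * 17.250))
   = 100 * (1 - 0.1884)
   = 81.16%


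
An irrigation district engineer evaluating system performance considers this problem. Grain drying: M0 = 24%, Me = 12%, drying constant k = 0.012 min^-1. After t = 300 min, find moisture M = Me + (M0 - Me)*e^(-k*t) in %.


M = Me + (M0 - Me) * e^(-k*t)
  = 12 + (24 - 12) * e^(-0.012*300)
  = 12 + 12 * e^(-3.600)
  = 12 + 12 * 0.02732
  = 12 + 0.3279
  = 12.33%


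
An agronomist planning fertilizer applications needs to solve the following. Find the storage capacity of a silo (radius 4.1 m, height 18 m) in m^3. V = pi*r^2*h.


V = pi * r^2 * h
  = pi * 4.1^2 * 18
  = pi * 16.81 * 18
  = 950.58 m^3


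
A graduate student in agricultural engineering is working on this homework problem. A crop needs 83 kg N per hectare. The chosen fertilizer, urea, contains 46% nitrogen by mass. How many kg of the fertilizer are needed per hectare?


Rate = N_required / (N_content / 100)
     = 83 / (46 / 100)
     = 83 / 0.46
     = 180.43 kg/ha


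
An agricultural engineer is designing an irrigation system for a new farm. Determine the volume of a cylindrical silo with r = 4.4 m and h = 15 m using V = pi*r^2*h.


V = pi * r^2 * h
  = pi * 4.4^2 * 15
  = pi * 19.36 * 15
  = 912.32 m^3


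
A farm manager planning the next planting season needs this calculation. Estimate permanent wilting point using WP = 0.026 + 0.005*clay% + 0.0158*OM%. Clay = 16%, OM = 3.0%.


WP = 0.026 + 0.005*16 + 0.0158*3.0
   = 0.026 + 0.0800 + 0.0474
   = 0.1534


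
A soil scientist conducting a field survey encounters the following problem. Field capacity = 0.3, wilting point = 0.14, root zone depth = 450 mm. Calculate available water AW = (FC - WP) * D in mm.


AW = (FC - WP) * D
   = (0.3 - 0.14) * 450
   = 0.16 * 450
   = 72 mm


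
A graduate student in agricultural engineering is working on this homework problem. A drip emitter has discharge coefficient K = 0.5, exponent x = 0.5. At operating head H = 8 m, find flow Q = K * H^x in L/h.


Q = K * H^x
  = 0.5 * 8^0.5
  = 0.5 * 2.8284
  = 1.41 L/h


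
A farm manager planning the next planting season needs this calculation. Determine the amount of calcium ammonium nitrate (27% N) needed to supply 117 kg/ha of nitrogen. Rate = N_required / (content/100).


Rate = N_required / (N_content / 100)
     = 117 / (27 / 100)
     = 117 / 0.27
     = 433.33 kg/ha


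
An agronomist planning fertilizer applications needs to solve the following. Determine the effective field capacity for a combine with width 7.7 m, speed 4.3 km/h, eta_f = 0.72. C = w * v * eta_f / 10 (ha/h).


C = w * v * eta_f / 10
  = 7.7 * 4.3 * 0.72 / 10
  = 23.84 / 10
  = 2.38 ha/h


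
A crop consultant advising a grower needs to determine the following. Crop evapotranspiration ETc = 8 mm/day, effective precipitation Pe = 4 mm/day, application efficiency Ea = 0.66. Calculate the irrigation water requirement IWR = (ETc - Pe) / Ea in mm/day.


IWR = (ETc - Pe) / Ea
    = (8 - 4) / 0.66
    = 4 / 0.66
    = 6.06 mm/day


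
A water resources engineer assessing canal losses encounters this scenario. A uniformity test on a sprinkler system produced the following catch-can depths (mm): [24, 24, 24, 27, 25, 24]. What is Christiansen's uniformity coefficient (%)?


xbar = 148 / 6 = 24.667
sum|xi - xbar| = 5.333
CU = 100 * (1 - 5.333 / (6 * 24.667))
   = 100 * (1 - 0.0360)
   = 96.40%


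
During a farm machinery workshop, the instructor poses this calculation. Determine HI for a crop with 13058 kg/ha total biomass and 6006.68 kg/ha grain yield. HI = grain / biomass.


HI = grain_yield / biomass
   = 6006.68 / 13058
   = 0.46


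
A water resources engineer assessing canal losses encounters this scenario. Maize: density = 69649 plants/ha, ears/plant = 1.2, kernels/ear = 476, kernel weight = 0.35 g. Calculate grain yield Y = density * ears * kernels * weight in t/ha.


Y = density * ears * kernels * kw
  = 69649 * 1.2 * 476 * 0.35 g/ha
  = 13924228.08 g/ha
  = 13924.23 kg/ha = 13.92 t/ha


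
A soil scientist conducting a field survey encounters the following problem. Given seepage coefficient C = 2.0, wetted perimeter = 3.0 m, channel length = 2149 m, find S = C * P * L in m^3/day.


S = C * P * L
  = 2.0 * 3.0 * 2149
  = 12894 m^3/day


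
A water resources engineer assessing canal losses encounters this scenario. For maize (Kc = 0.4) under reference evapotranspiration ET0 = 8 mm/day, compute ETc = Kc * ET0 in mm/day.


ETc = Kc * ET0
    = 0.4 * 8
    = 3.20 mm/day


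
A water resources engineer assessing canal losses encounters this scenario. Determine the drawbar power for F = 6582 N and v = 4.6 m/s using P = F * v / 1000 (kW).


P = F * v / 1000
  = 6582 * 4.6 / 1000
  = 30277.20 / 1000
  = 30.28 kW


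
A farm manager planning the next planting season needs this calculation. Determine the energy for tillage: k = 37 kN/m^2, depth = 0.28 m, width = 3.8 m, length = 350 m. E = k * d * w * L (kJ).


E = k * d * w * L
  = 37 * 0.28 * 3.8 * 350
  = 13778.80 kJ


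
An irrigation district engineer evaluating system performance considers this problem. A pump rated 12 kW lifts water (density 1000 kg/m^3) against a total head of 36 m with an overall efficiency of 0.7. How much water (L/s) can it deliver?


Q = (P * 1000 * eta) / (rho * g * H)
  = (12 * 1000 * 0.7) / (1000 * 9.81 * 36)
  = 8400 / 353160
  = 0.02379 m^3/s = 23.79 L/s


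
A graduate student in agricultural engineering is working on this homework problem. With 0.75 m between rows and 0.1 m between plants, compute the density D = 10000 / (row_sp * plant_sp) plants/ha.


D = 10000 / (row_sp * plant_sp)
  = 10000 / (0.75 * 0.1)
  = 10000 / 0.0750
  = 133333.33 plants/ha


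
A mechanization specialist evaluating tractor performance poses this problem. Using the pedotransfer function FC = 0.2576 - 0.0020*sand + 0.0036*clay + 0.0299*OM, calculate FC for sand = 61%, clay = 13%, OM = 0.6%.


FC = 0.2576 - 0.0020*61 + 0.0036*13 + 0.0299*0.6
   = 0.2576 - 0.1220 + 0.0468 + 0.0179
   = 0.2003


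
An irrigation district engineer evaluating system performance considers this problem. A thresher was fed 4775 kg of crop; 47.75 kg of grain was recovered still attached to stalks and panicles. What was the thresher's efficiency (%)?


eta = (total - unthreshed) / total * 100
    = (4775 - 47.75) / 4775 * 100
    = 4727.25 / 4775 * 100
    = 99%


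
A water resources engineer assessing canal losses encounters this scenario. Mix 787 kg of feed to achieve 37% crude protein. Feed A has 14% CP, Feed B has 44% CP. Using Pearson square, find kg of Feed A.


parts_A = CP_b - target = 44 - 37 = 7
parts_B = target - CP_a = 37 - 14 = 23
total_parts = 7 + 23 = 30
Feed A = 787 * 7 / 30 = 183.63 kg
Feed B = 787 * 23 / 30 = 603.37 kg

183.63 kg


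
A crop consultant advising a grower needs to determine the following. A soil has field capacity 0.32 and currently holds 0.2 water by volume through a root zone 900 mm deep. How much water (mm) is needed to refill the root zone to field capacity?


SMD = (FC - theta) * D
    = (0.32 - 0.2) * 900
    = 0.120 * 900
    = 108 mm


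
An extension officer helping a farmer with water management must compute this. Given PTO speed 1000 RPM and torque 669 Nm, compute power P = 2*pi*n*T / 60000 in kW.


P = 2*pi*n*T / 60000
  = 2*pi * 1000 * 669 / 60000
  = 4203450.97 / 60000
  = 70.06 kW


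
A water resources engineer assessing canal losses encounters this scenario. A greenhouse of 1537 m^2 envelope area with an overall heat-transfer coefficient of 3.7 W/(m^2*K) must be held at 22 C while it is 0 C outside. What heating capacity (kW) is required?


dT = 22 - (0) = 22 K
Q = U * A * dT
  = 3.7 * 1537 * 22
  = 125111.80 W = 125.11 kW


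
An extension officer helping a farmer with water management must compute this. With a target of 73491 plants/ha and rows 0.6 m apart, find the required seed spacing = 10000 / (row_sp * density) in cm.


spacing = 10000 / (row_sp * density)
        = 10000 / (0.6 * 73491)
        = 10000 / 44094.60
        = 0.22679 m = 22.68 cm


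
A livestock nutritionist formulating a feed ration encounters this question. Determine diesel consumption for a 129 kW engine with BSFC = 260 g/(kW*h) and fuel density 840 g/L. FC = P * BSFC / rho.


FC = P * BSFC / rho_fuel
   = 129 * 260 / 840
   = 33540 / 840
   = 39.93 L/h


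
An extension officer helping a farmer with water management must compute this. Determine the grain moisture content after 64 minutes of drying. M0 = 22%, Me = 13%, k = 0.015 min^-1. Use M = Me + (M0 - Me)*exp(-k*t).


M = Me + (M0 - Me) * e^(-k*t)
  = 13 + (22 - 13) * e^(-0.015*64)
  = 13 + 9 * e^(-0.960)
  = 13 + 9 * 0.38289
  = 13 + 3.4460
  = 16.45%


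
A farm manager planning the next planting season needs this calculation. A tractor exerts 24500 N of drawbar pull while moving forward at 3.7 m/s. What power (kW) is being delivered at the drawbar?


P = F * v / 1000
  = 24500 * 3.7 / 1000
  = 90650 / 1000
  = 90.65 kW


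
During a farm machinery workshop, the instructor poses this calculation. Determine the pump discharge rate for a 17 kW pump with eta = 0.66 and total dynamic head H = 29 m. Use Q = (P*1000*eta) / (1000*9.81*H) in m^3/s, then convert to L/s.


Q = (P * 1000 * eta) / (rho * g * H)
  = (17 * 1000 * 0.66) / (1000 * 9.81 * 29)
  = 11220 / 284490
  = 0.03944 m^3/s = 39.44 L/s


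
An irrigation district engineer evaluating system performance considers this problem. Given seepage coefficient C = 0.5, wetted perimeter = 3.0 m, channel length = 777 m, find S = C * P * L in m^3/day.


S = C * P * L
  = 0.5 * 3.0 * 777
  = 1165.50 m^3/day


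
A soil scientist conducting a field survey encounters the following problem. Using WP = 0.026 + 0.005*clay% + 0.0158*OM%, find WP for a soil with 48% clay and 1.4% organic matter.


WP = 0.026 + 0.005*48 + 0.0158*1.4
   = 0.026 + 0.2400 + 0.0221
   = 0.2881


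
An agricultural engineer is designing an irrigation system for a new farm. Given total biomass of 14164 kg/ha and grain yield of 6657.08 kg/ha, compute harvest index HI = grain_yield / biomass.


HI = grain_yield / biomass
   = 6657.08 / 14164
   = 0.47


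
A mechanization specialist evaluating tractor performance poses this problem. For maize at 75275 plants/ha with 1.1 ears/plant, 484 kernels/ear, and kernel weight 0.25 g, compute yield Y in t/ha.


Y = density * ears * kernels * kw
  = 75275 * 1.1 * 484 * 0.25 g/ha
  = 10019102.50 g/ha
  = 10019.10 kg/ha = 10.02 t/ha


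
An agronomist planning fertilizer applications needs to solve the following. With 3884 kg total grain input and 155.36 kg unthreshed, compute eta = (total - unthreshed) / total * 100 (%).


eta = (total - unthreshed) / total * 100
    = (3884 - 155.36) / 3884 * 100
    = 3728.64 / 3884 * 100
    = 96%


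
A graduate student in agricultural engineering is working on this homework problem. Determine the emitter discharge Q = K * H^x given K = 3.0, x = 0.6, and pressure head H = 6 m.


Q = K * H^x
  = 3.0 * 6^0.6
  = 3.0 * 2.9302
  = 8.79 L/h


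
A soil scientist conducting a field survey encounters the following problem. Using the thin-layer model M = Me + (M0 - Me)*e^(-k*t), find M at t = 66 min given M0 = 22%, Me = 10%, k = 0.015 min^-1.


M = Me + (M0 - Me) * e^(-k*t)
  = 10 + (22 - 10) * e^(-0.015*66)
  = 10 + 12 * e^(-0.990)
  = 10 + 12 * 0.37158
  = 10 + 4.4589
  = 14.46%


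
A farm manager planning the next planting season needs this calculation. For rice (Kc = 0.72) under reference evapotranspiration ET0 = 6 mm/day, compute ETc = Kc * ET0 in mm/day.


ETc = Kc * ET0
    = 0.72 * 6
    = 4.32 mm/day


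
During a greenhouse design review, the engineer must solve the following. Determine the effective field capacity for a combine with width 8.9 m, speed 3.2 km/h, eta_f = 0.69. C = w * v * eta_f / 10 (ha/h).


C = w * v * eta_f / 10
  = 8.9 * 3.2 * 0.69 / 10
  = 19.65 / 10
  = 1.97 ha/h


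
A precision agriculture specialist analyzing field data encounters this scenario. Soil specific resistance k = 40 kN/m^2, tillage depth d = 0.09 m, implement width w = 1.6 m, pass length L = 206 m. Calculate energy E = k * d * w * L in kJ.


E = k * d * w * L
  = 40 * 0.09 * 1.6 * 206
  = 1186.56 kJ


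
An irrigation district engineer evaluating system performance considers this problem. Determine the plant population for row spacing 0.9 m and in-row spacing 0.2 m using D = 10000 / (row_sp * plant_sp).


D = 10000 / (row_sp * plant_sp)
  = 10000 / (0.9 * 0.2)
  = 10000 / 0.1800
  = 55555.56 plants/ha


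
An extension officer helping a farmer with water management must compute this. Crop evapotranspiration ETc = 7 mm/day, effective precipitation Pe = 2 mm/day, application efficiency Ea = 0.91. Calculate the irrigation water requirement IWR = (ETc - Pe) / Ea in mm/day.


IWR = (ETc - Pe) / Ea
    = (7 - 2) / 0.91
    = 5 / 0.91
    = 5.49 mm/day


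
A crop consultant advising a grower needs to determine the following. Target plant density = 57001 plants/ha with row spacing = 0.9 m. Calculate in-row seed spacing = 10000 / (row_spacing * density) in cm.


spacing = 10000 / (row_sp * density)
        = 10000 / (0.9 * 57001)
        = 10000 / 51300.90
        = 0.19493 m = 19.49 cm


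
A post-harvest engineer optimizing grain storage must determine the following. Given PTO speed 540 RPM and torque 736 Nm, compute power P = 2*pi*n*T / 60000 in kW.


P = 2*pi*n*T / 60000
  = 2*pi * 540 * 736 / 60000
  = 2497189.17 / 60000
  = 41.62 kW


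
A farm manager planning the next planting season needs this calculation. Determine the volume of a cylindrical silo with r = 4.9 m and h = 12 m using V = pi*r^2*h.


V = pi * r^2 * h
  = pi * 4.9^2 * 12
  = pi * 24.01 * 12
  = 905.16 m^3


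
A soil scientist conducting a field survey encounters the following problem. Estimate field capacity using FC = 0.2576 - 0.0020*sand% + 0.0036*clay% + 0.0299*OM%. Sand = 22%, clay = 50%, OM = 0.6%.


FC = 0.2576 - 0.0020*22 + 0.0036*50 + 0.0299*0.6
   = 0.2576 - 0.0440 + 0.1800 + 0.0179
   = 0.4115


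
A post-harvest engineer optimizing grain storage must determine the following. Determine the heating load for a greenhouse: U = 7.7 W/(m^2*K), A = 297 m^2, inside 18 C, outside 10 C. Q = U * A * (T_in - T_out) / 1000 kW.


dT = 18 - (10) = 8 K
Q = U * A * dT
  = 7.7 * 297 * 8
  = 18295.20 W = 18.30 kW


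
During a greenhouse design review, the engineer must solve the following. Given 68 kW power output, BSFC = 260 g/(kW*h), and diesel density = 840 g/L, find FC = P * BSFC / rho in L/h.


FC = P * BSFC / rho_fuel
   = 68 * 260 / 840
   = 17680 / 840
   = 21.05 L/h


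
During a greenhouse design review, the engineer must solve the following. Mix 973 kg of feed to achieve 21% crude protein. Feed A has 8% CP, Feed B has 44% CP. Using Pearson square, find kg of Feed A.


parts_A = CP_b - target = 44 - 21 = 23
parts_B = target - CP_a = 21 - 8 = 13
total_parts = 23 + 13 = 36
Feed A = 973 * 23 / 36 = 621.64 kg
Feed B = 973 * 13 / 36 = 351.36 kg

621.64 kg


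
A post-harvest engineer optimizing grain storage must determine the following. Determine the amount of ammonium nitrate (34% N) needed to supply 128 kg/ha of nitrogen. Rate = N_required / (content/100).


Rate = N_required / (N_content / 100)
     = 128 / (34 / 100)
     = 128 / 0.34
     = 376.47 kg/ha


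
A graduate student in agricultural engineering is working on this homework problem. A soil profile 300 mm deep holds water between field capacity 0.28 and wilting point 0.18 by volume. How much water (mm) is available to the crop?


AW = (FC - WP) * D
   = (0.28 - 0.18) * 300
   = 0.10 * 300
   = 30 mm


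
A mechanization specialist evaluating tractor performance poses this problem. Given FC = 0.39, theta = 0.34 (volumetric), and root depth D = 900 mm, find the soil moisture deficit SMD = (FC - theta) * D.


SMD = (FC - theta) * D
    = (0.39 - 0.34) * 900
    = 0.050 * 900
    = 45 mm


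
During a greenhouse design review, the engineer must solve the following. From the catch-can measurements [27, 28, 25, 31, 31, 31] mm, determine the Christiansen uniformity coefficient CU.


xbar = 173 / 6 = 28.833
sum|xi - xbar| = 13
CU = 100 * (1 - 13 / (6 * 28.833))
   = 100 * (1 - 0.0751)
   = 92.49%


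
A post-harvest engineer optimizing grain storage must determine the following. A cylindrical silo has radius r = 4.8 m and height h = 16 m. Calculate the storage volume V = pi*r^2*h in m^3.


V = pi * r^2 * h
  = pi * 4.8^2 * 16
  = pi * 23.04 * 16
  = 1158.12 m^3


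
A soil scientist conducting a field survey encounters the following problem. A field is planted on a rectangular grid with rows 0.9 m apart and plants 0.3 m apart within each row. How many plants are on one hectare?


D = 10000 / (row_sp * plant_sp)
  = 10000 / (0.9 * 0.3)
  = 10000 / 0.2700
  = 37037.04 plants/ha


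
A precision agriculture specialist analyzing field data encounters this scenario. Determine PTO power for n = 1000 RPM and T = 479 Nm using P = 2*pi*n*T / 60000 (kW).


P = 2*pi*n*T / 60000
  = 2*pi * 1000 * 479 / 60000
  = 3009645.76 / 60000
  = 50.16 kW


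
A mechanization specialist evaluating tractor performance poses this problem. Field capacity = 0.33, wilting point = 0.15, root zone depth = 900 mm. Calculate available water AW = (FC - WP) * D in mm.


AW = (FC - WP) * D
   = (0.33 - 0.15) * 900
   = 0.18 * 900
   = 162 mm


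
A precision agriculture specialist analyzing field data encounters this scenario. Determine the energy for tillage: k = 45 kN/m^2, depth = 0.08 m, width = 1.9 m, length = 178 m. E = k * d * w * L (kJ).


E = k * d * w * L
  = 45 * 0.08 * 1.9 * 178
  = 1217.52 kJ


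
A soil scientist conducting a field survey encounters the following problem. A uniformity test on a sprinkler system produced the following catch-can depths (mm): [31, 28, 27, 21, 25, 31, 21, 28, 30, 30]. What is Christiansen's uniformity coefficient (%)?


xbar = 272 / 10 = 27.200
sum|xi - xbar| = 29.600
CU = 100 * (1 - 29.600 / (10 * 27.200))
   = 100 * (1 - 0.1088)
   = 89.12%


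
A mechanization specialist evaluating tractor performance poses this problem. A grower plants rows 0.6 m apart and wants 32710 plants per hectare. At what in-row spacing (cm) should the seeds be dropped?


spacing = 10000 / (row_sp * density)
        = 10000 / (0.6 * 32710)
        = 10000 / 19626
        = 0.50953 m = 50.95 cm


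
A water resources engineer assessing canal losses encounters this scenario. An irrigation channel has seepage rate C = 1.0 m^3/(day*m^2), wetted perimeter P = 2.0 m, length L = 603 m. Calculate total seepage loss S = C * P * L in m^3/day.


S = C * P * L
  = 1.0 * 2.0 * 603
  = 1206 m^3/day


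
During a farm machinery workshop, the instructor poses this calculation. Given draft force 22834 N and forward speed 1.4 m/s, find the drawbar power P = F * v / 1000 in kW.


P = F * v / 1000
  = 22834 * 1.4 / 1000
  = 31967.60 / 1000
  = 31.97 kW


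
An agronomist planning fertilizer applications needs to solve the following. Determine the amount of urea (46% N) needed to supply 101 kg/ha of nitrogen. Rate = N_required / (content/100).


Rate = N_required / (N_content / 100)
     = 101 / (46 / 100)
     = 101 / 0.46
     = 219.57 kg/ha


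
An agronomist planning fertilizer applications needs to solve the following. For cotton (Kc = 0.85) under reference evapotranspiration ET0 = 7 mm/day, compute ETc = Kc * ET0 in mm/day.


ETc = Kc * ET0
    = 0.85 * 7
    = 5.95 mm/day


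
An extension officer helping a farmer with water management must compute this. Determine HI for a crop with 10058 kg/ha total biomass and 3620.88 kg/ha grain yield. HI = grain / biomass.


HI = grain_yield / biomass
   = 3620.88 / 10058
   = 0.36


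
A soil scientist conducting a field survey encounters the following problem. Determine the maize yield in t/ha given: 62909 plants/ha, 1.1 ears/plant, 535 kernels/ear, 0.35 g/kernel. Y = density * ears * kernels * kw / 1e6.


Y = density * ears * kernels * kw
  = 62909 * 1.1 * 535 * 0.35 g/ha
  = 12957681.28 g/ha
  = 12957.68 kg/ha = 12.96 t/ha


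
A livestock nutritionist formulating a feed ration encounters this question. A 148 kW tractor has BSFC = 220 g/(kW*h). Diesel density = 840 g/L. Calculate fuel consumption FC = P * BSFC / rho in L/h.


FC = P * BSFC / rho_fuel
   = 148 * 220 / 840
   = 32560 / 840
   = 38.76 L/h


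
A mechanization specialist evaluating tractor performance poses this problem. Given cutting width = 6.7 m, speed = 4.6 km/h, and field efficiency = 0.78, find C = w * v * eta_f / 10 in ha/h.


C = w * v * eta_f / 10
  = 6.7 * 4.6 * 0.78 / 10
  = 24.04 / 10
  = 2.40 ha/h


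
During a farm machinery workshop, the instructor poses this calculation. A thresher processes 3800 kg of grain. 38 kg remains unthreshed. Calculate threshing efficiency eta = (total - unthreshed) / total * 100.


eta = (total - unthreshed) / total * 100
    = (3800 - 38) / 3800 * 100
    = 3762 / 3800 * 100
    = 99%


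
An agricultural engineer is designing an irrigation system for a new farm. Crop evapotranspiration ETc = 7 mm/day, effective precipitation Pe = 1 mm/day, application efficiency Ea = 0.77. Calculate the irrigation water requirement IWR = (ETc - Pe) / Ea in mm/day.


IWR = (ETc - Pe) / Ea
    = (7 - 1) / 0.77
    = 6 / 0.77
    = 7.79 mm/day


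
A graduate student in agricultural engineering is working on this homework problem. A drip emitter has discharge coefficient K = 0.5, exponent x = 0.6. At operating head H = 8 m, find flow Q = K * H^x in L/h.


Q = K * H^x
  = 0.5 * 8^0.6
  = 0.5 * 3.4822
  = 1.74 L/h


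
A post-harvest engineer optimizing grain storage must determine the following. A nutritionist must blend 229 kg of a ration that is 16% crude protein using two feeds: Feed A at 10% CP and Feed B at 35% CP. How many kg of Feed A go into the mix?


parts_A = CP_b - target = 35 - 16 = 19
parts_B = target - CP_a = 16 - 10 = 6
total_parts = 19 + 6 = 25
Feed A = 229 * 19 / 25 = 174.04 kg
Feed B = 229 * 6 / 25 = 54.96 kg

174.04 kg


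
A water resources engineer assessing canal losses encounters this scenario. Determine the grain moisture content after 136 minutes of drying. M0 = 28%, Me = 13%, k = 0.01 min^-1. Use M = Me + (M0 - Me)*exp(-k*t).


M = Me + (M0 - Me) * e^(-k*t)
  = 13 + (28 - 13) * e^(-0.01*136)
  = 13 + 15 * e^(-1.360)
  = 13 + 15 * 0.25666
  = 13 + 3.8499
  = 16.85%


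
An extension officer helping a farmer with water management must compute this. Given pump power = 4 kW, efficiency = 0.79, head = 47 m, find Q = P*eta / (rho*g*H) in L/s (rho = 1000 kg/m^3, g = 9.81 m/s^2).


Q = (P * 1000 * eta) / (rho * g * H)
  = (4 * 1000 * 0.79) / (1000 * 9.81 * 47)
  = 3160 / 461070
  = 0.00685 m^3/s = 6.85 L/s


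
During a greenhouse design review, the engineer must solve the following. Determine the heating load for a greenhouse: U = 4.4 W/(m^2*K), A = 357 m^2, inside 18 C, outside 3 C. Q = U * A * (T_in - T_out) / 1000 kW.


dT = 18 - (3) = 15 K
Q = U * A * dT
  = 4.4 * 357 * 15
  = 23562 W = 23.56 kW


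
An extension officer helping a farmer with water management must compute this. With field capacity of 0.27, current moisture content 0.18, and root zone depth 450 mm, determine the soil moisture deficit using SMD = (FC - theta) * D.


SMD = (FC - theta) * D
    = (0.27 - 0.18) * 450
    = 0.090 * 450
    = 40.50 mm


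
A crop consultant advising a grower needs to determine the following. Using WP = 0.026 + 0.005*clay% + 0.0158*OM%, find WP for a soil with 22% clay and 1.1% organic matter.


WP = 0.026 + 0.005*22 + 0.0158*1.1
   = 0.026 + 0.1100 + 0.0174
   = 0.1534


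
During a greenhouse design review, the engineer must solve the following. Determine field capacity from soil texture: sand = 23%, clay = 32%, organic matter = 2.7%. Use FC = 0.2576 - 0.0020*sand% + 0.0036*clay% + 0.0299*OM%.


FC = 0.2576 - 0.0020*23 + 0.0036*32 + 0.0299*2.7
   = 0.2576 - 0.0460 + 0.1152 + 0.0807
   = 0.4075


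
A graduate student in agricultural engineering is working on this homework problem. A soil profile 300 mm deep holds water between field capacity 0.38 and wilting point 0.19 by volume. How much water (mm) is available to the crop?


AW = (FC - WP) * D
   = (0.38 - 0.19) * 300
   = 0.19 * 300
   = 57 mm


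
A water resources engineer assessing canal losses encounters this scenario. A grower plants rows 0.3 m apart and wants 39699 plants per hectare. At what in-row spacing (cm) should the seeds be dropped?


spacing = 10000 / (row_sp * density)
        = 10000 / (0.3 * 39699)
        = 10000 / 11909.70
        = 0.83965 m = 83.97 cm


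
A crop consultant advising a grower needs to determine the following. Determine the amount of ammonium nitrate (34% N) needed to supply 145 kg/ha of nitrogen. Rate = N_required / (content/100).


Rate = N_required / (N_content / 100)
     = 145 / (34 / 100)
     = 145 / 0.34
     = 426.47 kg/ha


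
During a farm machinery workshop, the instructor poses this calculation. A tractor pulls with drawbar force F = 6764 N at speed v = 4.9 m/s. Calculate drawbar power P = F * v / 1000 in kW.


P = F * v / 1000
  = 6764 * 4.9 / 1000
  = 33143.60 / 1000
  = 33.14 kW


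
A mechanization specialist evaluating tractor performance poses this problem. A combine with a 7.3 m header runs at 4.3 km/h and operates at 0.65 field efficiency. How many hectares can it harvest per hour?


C = w * v * eta_f / 10
  = 7.3 * 4.3 * 0.65 / 10
  = 20.40 / 10
  = 2.04 ha/h


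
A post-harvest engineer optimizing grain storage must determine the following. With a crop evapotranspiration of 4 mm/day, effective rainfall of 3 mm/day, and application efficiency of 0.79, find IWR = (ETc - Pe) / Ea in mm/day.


IWR = (ETc - Pe) / Ea
    = (4 - 3) / 0.79
    = 1 / 0.79
    = 1.27 mm/day


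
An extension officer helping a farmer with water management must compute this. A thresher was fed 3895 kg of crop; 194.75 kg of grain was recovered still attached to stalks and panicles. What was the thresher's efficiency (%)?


eta = (total - unthreshed) / total * 100
    = (3895 - 194.75) / 3895 * 100
    = 3700.25 / 3895 * 100
    = 95%


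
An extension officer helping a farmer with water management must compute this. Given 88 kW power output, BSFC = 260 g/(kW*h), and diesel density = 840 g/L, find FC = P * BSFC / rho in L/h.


FC = P * BSFC / rho_fuel
   = 88 * 260 / 840
   = 22880 / 840
   = 27.24 L/h


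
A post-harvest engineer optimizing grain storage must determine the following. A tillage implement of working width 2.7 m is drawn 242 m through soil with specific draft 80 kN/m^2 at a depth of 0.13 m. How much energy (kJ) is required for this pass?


E = k * d * w * L
  = 80 * 0.13 * 2.7 * 242
  = 6795.36 kJ


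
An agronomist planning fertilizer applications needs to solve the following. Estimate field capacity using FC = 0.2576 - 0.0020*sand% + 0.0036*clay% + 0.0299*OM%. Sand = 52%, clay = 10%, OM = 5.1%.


FC = 0.2576 - 0.0020*52 + 0.0036*10 + 0.0299*5.1
   = 0.2576 - 0.1040 + 0.0360 + 0.1525
   = 0.3421


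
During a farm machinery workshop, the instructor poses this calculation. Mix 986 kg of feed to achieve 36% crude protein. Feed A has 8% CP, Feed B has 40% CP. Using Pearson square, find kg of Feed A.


parts_A = CP_b - target = 40 - 36 = 4
parts_B = target - CP_a = 36 - 8 = 28
total_parts = 4 + 28 = 32
Feed A = 986 * 4 / 32 = 123.25 kg
Feed B = 986 * 28 / 32 = 862.75 kg

123.25 kg


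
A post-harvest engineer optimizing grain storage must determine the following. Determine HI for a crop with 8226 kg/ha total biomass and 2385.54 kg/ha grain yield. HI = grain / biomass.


HI = grain_yield / biomass
   = 2385.54 / 8226
   = 0.29


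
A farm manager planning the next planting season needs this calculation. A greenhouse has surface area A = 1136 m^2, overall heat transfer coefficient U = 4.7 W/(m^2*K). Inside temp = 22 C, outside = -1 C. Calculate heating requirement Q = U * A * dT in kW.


dT = 22 - (-1) = 23 K
Q = U * A * dT
  = 4.7 * 1136 * 23
  = 122801.60 W = 122.80 kW


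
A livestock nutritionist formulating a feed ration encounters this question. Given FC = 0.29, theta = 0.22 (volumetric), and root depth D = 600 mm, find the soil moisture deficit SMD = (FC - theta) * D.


SMD = (FC - theta) * D
    = (0.29 - 0.22) * 600
    = 0.070 * 600
    = 42 mm


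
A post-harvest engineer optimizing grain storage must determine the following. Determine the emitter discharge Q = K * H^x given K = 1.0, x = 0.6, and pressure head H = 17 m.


Q = K * H^x
  = 1.0 * 17^0.6
  = 1.0 * 5.4736
  = 5.47 L/h


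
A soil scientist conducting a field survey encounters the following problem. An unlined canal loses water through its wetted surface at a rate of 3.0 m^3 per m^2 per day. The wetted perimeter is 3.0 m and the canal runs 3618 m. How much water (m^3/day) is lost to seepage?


S = C * P * L
  = 3.0 * 3.0 * 3618
  = 32562 m^3/day


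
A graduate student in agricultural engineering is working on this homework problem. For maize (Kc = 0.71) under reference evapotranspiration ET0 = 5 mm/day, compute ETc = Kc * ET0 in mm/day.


ETc = Kc * ET0
    = 0.71 * 5
    = 3.55 mm/day
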